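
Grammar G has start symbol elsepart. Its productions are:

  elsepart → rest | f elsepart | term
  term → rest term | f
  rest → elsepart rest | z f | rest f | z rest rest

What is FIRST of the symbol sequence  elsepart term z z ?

Add FIRST(elsepart) = { f, z }; elsepart is not nullable, stop.

{ f, z }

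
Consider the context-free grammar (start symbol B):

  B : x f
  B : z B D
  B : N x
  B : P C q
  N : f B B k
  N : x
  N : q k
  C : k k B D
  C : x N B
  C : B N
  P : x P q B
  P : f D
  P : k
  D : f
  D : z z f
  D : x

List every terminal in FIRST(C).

{ f, k, q, x, z }

C : k k B D contributes {k}.
C : x N B contributes {x}.
From C : B N: add FIRST(B) = { f, k, q, x, z }.
Union: FIRST(C) = { f, k, q, x, z }.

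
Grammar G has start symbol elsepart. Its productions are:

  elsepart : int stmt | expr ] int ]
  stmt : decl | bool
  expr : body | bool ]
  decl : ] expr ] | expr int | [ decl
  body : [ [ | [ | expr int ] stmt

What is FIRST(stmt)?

{ [, ], bool }

From stmt : decl: add FIRST(decl) = { [, ], bool }.
stmt : bool contributes {bool}.
Union: FIRST(stmt) = { [, ], bool }.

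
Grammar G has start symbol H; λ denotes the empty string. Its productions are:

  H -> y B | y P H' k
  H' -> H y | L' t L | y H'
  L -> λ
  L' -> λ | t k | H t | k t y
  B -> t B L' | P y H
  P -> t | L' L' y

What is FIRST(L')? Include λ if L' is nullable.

{ k, t, y, λ }

L' -> λ contributes λ.
L' -> t k contributes {t}.
From L' -> H t: add FIRST(H) = { y }.
L' -> k t y contributes {k}.
Union: FIRST(L') = { k, t, y, λ }.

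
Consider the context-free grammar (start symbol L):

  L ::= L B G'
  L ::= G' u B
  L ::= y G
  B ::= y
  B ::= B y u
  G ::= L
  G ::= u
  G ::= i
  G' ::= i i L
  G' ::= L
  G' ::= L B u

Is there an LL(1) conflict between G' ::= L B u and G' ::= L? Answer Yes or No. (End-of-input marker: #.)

Yes

FIRST(L B u) = { i, y } and FIRST(L) = { i, y }.
Both contain i, so the two alternatives are not disjoint — LL(1) conflict.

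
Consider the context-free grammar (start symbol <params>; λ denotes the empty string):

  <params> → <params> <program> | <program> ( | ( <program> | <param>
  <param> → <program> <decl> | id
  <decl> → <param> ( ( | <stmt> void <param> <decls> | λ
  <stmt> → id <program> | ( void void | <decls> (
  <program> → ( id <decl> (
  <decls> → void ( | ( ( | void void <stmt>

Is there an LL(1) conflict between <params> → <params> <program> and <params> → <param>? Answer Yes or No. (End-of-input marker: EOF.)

FIRST(<params> <program>) = { (, id } and FIRST(<param>) = { (, id }.
Both contain (, so the two alternatives are not disjoint — LL(1) conflict.

Yes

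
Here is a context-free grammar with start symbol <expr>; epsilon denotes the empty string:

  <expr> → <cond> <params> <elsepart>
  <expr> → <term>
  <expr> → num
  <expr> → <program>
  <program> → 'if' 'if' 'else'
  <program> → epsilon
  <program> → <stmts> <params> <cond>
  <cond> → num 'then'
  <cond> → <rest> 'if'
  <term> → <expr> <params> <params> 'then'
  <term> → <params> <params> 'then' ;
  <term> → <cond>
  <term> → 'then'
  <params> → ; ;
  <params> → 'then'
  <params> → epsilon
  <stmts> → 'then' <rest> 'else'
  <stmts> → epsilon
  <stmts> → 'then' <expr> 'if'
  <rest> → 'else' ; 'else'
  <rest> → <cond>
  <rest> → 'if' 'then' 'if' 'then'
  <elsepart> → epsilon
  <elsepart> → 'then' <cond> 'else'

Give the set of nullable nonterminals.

Directly nullable (have an epsilon-production): <program>, <params>, <stmts>, <elsepart>.
<expr> → <program> with every symbol nullable, so <expr> is nullable.
No other nonterminal has a production whose RHS symbols are all nullable.

{ <elsepart>, <expr>, <params>, <program>, <stmts> }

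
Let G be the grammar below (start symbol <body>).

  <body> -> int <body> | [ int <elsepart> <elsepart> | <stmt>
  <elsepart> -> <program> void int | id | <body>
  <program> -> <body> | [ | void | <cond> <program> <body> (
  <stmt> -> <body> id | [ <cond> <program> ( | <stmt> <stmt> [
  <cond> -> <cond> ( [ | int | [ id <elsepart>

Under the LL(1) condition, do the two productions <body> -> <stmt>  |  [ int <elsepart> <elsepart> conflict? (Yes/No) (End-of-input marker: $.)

FIRST(<stmt>) = { [, int } and FIRST([ int <elsepart> <elsepart>) = { [ }.
Both contain [, so the two alternatives are not disjoint — LL(1) conflict.

Yes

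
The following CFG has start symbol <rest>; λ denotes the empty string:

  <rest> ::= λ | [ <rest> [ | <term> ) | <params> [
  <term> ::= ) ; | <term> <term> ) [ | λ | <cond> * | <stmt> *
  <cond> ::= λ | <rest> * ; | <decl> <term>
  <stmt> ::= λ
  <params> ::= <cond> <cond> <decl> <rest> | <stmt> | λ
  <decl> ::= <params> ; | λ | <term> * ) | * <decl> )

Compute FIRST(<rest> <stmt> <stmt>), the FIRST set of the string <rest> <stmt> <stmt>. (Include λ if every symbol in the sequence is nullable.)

Add FIRST(<rest>)\{λ} = { ), *, ;, [ }; <rest> is nullable, continue.
Add FIRST(<stmt>)\{λ} = {  }; <stmt> is nullable, continue.
Add FIRST(<stmt>)\{λ} = {  }; <stmt> is nullable, continue.
Every symbol is nullable, so include λ.

{ ), *, ;, [, λ }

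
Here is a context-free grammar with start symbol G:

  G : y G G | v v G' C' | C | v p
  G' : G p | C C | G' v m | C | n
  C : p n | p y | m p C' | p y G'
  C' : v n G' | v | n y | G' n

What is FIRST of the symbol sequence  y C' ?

y is a terminal; add {y} and stop.

{ y }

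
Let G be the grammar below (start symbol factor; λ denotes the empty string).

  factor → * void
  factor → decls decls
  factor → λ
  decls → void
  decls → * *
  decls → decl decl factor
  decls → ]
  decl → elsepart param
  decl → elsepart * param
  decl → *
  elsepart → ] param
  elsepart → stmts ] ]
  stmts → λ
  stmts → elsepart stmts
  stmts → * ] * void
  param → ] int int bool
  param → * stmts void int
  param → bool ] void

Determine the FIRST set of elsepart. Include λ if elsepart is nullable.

elsepart → ] param contributes {]}.
From elsepart → stmts ] ]: stmts nullable, take FIRST(stmts) ∪ {]} = { *, ] }.
Union: FIRST(elsepart) = { *, ] }.

{ *, ] }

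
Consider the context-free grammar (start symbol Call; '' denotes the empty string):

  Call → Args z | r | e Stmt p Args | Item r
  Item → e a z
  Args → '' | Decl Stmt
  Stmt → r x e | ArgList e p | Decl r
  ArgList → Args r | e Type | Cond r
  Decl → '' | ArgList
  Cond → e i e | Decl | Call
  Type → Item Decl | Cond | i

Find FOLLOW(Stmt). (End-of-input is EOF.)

{ EOF, e, p, r, z }

In Call → e Stmt p Args: add FIRST(p Args) = { p }.
In Args → Decl Stmt: Stmt is at the end, add FOLLOW(Args) = { EOF, e, r, z }.
Union: FOLLOW(Stmt) = { EOF, e, p, r, z }.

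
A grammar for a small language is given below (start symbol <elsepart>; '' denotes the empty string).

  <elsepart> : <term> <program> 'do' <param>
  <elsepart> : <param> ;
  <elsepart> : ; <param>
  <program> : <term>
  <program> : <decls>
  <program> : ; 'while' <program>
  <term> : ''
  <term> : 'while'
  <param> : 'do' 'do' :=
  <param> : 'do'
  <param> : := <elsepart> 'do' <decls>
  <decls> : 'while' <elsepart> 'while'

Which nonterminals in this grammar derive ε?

{ <program>, <term> }

Directly nullable (have an ''-production): <term>.
<program> : <term> with every symbol nullable, so <program> is nullable.
No other nonterminal has a production whose RHS symbols are all nullable.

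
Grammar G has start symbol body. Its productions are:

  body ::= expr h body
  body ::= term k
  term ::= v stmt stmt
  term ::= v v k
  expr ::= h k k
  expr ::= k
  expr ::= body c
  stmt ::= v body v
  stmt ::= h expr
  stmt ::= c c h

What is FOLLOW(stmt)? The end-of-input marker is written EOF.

{ c, h, k, v }

In term ::= v stmt stmt: add FIRST(stmt) = { c, h, v }.
In term ::= v stmt stmt: stmt is at the end, add FOLLOW(term) = { k }.
Union: FOLLOW(stmt) = { c, h, k, v }.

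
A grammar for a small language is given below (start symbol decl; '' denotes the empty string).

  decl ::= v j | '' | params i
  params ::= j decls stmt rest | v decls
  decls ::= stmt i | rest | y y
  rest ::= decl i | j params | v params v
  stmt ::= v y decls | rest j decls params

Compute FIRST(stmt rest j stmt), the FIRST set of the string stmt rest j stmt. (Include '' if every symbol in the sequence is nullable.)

{ i, j, v }

Add FIRST(stmt) = { i, j, v }; stmt is not nullable, stop.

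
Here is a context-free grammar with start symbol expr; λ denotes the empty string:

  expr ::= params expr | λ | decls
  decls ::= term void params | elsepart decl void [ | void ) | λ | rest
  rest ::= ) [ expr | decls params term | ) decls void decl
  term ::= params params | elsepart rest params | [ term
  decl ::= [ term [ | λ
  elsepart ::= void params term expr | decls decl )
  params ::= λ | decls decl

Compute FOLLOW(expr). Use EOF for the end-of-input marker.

{ EOF, ), [, void }

expr is the start symbol, so EOF ∈ FOLLOW(expr).
In expr ::= params expr: expr is at the end, add FOLLOW(expr) = { EOF, ), [, void }.
In rest ::= ) [ expr: expr is at the end, add FOLLOW(rest) = { EOF, ), [, void }.
In elsepart ::= void params term expr: expr is at the end, add FOLLOW(elsepart) = { EOF, ), [, void }.
Union: FOLLOW(expr) = { EOF, ), [, void }.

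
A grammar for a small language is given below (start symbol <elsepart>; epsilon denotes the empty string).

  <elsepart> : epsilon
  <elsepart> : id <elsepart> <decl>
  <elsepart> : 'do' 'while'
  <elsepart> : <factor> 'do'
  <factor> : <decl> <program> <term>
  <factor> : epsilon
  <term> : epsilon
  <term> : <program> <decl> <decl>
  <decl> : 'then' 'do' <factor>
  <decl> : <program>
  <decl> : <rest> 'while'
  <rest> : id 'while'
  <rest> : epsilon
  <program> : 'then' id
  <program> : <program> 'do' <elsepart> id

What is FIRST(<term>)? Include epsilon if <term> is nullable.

{ 'then', epsilon }

<term> : epsilon contributes epsilon.
From <term> : <program> <decl> <decl>: add FIRST(<program>) = { 'then' }.
Union: FIRST(<term>) = { 'then', epsilon }.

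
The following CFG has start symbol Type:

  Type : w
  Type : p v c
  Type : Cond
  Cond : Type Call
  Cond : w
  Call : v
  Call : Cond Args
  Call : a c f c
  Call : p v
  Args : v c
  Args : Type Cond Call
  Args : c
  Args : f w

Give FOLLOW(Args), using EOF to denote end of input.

{ EOF, a, c, f, p, v, w }

In Call : Cond Args: Args is at the end, add FOLLOW(Call) = { EOF, a, c, f, p, v, w }.
Union: FOLLOW(Args) = { EOF, a, c, f, p, v, w }.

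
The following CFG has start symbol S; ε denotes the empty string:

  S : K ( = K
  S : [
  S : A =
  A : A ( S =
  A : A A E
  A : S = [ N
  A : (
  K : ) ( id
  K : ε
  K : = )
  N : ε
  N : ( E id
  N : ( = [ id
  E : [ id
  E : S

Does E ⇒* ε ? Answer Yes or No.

No

Nullable nonterminals: K, N.
No production of E has an RHS whose symbols are all nullable, so E is not nullable.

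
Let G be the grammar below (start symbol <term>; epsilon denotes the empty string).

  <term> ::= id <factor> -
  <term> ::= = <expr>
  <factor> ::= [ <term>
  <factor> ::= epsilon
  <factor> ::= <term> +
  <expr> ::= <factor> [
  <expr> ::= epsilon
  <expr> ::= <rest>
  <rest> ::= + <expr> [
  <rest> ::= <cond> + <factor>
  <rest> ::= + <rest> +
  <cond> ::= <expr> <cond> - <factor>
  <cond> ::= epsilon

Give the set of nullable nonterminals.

{ <cond>, <expr>, <factor> }

Directly nullable (have an epsilon-production): <factor>, <expr>, <cond>.
No other nonterminal has a production whose RHS symbols are all nullable.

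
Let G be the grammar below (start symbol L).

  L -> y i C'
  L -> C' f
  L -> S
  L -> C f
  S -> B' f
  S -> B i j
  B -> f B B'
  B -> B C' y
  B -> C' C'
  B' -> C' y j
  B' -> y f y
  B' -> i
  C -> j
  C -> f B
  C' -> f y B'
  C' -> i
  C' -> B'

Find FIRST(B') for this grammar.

{ f, i, y }

From B' -> C' y j: add FIRST(C') = { f, i, y }.
B' -> y f y contributes {y}.
B' -> i contributes {i}.
Union: FIRST(B') = { f, i, y }.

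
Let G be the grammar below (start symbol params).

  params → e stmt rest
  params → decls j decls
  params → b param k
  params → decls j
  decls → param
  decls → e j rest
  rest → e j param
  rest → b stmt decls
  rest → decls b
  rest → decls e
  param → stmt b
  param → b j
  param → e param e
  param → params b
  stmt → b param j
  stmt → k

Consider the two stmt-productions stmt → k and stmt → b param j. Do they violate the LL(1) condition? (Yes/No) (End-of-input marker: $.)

No

FIRST(k) = { k } and FIRST(b param j) = { b }.
The FIRST sets are disjoint and neither alternative is nullable — no conflict.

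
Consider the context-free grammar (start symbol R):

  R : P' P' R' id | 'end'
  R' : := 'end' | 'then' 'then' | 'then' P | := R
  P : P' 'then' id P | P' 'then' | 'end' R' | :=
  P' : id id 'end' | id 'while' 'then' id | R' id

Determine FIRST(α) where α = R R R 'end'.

Add FIRST(R) = { 'end', 'then', :=, id }; R is not nullable, stop.

{ 'end', 'then', :=, id }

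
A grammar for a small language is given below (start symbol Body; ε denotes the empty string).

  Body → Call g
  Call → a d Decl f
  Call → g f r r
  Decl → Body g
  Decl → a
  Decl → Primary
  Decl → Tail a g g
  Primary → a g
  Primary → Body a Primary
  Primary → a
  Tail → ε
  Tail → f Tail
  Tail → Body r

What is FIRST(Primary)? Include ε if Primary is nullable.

{ a, g }

Primary → a g contributes {a}.
From Primary → Body a Primary: add FIRST(Body) = { a, g }.
Primary → a contributes {a}.
Union: FIRST(Primary) = { a, g }.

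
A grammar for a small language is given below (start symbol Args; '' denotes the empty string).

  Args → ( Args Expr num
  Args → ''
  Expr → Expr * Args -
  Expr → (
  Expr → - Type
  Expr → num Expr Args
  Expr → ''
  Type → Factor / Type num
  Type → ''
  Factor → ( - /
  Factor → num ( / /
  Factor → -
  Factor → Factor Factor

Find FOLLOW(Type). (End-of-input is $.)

{ (, *, num }

In Expr → - Type: Type is at the end, add FOLLOW(Expr) = { (, *, num }.
In Type → Factor / Type num: add FIRST(num) = { num }.
Union: FOLLOW(Type) = { (, *, num }.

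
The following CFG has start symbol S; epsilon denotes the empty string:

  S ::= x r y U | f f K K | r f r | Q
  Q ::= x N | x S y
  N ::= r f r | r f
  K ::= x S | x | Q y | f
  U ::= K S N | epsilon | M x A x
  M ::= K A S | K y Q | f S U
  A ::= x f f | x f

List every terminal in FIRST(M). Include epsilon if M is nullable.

{ f, x }

From M ::= K A S: add FIRST(K) = { f, x }.
From M ::= K y Q: add FIRST(K) = { f, x }.
M ::= f S U contributes {f}.
Union: FIRST(M) = { f, x }.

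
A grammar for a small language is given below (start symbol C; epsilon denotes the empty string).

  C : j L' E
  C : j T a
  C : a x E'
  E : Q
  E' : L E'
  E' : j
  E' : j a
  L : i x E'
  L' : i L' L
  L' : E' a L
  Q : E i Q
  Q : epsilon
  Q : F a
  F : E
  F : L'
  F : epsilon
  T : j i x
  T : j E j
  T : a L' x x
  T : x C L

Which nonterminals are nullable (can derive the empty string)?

{ E, F, Q }

Directly nullable (have an epsilon-production): Q, F.
E : Q with every symbol nullable, so E is nullable.
No other nonterminal has a production whose RHS symbols are all nullable.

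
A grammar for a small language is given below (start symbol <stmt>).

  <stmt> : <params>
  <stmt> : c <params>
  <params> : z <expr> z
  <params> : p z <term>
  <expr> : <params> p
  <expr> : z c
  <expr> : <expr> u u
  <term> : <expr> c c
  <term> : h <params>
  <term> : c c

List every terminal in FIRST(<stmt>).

From <stmt> : <params>: add FIRST(<params>) = { p, z }.
<stmt> : c <params> contributes {c}.
Union: FIRST(<stmt>) = { c, p, z }.

{ c, p, z }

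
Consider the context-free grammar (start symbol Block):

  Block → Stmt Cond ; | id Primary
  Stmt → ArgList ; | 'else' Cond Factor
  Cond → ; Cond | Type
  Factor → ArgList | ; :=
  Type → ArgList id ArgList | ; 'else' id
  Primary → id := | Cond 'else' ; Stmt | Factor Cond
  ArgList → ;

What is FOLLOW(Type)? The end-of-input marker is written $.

{ $, 'else', ; }

In Cond → Type: Type is at the end, add FOLLOW(Cond) = { $, 'else', ; }.
Union: FOLLOW(Type) = { $, 'else', ; }.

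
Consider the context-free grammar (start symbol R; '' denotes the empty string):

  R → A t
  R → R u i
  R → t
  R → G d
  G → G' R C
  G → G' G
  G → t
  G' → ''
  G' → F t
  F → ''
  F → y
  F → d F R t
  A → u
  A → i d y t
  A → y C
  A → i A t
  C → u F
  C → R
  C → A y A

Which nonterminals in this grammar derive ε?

Directly nullable (have an ''-production): G', F.
No other nonterminal has a production whose RHS symbols are all nullable.

{ F, G' }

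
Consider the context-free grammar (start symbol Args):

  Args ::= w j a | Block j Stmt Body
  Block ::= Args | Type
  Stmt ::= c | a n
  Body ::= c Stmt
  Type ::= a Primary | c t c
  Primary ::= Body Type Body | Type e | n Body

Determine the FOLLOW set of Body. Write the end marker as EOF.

In Args ::= Block j Stmt Body: Body is at the end, add FOLLOW(Args) = { EOF, j }.
In Primary ::= Body Type Body: add FIRST(Type Body) = { a, c }.
In Primary ::= Body Type Body: Body is at the end, add FOLLOW(Primary) = { c, e, j }.
In Primary ::= n Body: Body is at the end, add FOLLOW(Primary) = { c, e, j }.
Union: FOLLOW(Body) = { EOF, a, c, e, j }.

{ EOF, a, c, e, j }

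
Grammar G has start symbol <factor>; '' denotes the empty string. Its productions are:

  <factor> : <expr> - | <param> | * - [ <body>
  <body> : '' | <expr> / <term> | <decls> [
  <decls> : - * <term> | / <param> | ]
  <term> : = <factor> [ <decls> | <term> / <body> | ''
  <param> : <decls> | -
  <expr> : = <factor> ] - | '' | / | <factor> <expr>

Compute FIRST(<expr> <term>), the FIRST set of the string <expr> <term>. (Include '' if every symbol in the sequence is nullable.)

{ *, -, /, =, ], '' }

Add FIRST(<expr>)\{''} = { *, -, /, =, ] }; <expr> is nullable, continue.
Add FIRST(<term>)\{''} = { /, = }; <term> is nullable, continue.
Every symbol is nullable, so include ''.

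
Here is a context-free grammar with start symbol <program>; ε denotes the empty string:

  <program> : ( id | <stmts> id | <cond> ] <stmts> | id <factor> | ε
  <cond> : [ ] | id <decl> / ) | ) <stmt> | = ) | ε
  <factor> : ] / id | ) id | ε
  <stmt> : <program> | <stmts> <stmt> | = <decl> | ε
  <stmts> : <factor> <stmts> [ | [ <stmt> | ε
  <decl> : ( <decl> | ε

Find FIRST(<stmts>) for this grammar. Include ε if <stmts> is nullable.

From <stmts> : <factor> <stmts> [: <factor>, <stmts> nullable, take FIRST(<factor>) ∪ FIRST(<stmts>) ∪ {[} = { ), [, ] }.
<stmts> : [ <stmt> contributes {[}.
<stmts> : ε contributes ε.
Union: FIRST(<stmts>) = { ), [, ], ε }.

{ ), [, ], ε }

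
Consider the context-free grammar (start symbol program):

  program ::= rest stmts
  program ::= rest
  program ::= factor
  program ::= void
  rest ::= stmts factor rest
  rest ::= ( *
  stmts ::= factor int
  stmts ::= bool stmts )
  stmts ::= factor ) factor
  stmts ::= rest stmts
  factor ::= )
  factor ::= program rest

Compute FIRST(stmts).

From stmts ::= factor int: add FIRST(factor) = { (, ), bool, void }.
stmts ::= bool stmts ) contributes {bool}.
From stmts ::= factor ) factor: add FIRST(factor) = { (, ), bool, void }.
From stmts ::= rest stmts: add FIRST(rest) = { (, ), bool, void }.
Union: FIRST(stmts) = { (, ), bool, void }.

{ (, ), bool, void }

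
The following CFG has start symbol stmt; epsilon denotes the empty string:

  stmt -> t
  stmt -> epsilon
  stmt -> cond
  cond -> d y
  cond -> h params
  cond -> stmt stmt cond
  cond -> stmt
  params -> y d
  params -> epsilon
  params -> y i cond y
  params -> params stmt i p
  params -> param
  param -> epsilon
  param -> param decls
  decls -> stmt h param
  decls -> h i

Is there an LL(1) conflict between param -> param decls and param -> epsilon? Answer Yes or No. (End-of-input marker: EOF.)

FIRST(param decls) = { d, h, t } and FIRST(epsilon) = { epsilon }.
The second alternative is nullable and FOLLOW(param) = { EOF, d, h, i, t, y } shares d with FIRST of the first — conflict.

Yes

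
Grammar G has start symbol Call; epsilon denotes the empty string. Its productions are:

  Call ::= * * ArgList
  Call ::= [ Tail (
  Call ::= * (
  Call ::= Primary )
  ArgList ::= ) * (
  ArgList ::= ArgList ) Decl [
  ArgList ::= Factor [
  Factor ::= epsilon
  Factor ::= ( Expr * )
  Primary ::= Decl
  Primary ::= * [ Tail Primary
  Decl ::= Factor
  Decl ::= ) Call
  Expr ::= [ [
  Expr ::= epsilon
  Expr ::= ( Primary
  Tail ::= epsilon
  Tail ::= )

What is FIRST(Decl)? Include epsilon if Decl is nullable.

{ (, ), epsilon }

From Decl ::= Factor: add FIRST(Factor) = { (, epsilon } (including epsilon since Factor is nullable).
Decl ::= ) Call contributes {)}.
Union: FIRST(Decl) = { (, ), epsilon }.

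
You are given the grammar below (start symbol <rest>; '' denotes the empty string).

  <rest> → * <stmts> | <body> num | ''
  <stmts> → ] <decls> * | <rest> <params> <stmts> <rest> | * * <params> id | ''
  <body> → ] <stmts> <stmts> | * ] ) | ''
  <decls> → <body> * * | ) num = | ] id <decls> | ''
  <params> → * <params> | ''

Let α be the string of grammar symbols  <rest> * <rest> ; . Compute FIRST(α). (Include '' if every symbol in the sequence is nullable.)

{ *, ], num }

Add FIRST(<rest>)\{''} = { *, ], num }; <rest> is nullable, continue.
* is a terminal; add {*} and stop.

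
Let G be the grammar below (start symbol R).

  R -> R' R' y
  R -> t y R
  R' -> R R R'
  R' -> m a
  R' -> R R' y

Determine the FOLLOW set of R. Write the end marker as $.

{ $, m, t }

R is the start symbol, so $ ∈ FOLLOW(R).
In R -> t y R: R is at the end, add FOLLOW(R) = { $, m, t }.
In R' -> R R R': add FIRST(R R') = { m, t }.
In R' -> R R R': add FIRST(R') = { m, t }.
In R' -> R R' y: add FIRST(R' y) = { m, t }.
Union: FOLLOW(R) = { $, m, t }.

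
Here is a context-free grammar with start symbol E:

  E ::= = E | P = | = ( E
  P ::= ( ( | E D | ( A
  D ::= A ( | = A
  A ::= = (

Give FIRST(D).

{ = }

From D ::= A (: add FIRST(A) = { = }.
D ::= = A contributes {=}.
Union: FIRST(D) = { = }.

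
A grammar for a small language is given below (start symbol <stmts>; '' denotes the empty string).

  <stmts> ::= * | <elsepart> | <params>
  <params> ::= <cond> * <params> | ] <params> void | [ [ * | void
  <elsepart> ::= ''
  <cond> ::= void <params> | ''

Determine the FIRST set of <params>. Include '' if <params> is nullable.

From <params> ::= <cond> * <params>: <cond> nullable, take FIRST(<cond>) ∪ {*} = { *, void }.
<params> ::= ] <params> void contributes {]}.
<params> ::= [ [ * contributes {[}.
<params> ::= void contributes {void}.
Union: FIRST(<params>) = { *, [, ], void }.

{ *, [, ], void }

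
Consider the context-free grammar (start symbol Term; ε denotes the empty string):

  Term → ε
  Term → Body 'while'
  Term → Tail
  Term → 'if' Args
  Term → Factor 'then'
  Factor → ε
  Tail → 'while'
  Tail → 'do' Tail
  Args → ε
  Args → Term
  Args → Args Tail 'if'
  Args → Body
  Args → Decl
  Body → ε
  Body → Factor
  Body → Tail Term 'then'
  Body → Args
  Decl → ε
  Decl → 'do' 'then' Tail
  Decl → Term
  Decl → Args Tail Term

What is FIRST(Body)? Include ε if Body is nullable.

{ 'do', 'if', 'then', 'while', ε }

Body → ε contributes ε.
From Body → Factor: add FIRST(Factor) = { ε } (including ε since Factor is nullable).
From Body → Tail Term 'then': add FIRST(Tail) = { 'do', 'while' }.
From Body → Args: add FIRST(Args) = { 'do', 'if', 'then', 'while', ε } (including ε since Args is nullable).
Union: FIRST(Body) = { 'do', 'if', 'then', 'while', ε }.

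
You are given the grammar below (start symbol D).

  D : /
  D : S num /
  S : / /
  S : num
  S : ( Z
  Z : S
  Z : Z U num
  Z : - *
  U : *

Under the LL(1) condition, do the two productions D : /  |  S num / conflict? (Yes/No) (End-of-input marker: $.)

Yes

FIRST(/) = { / } and FIRST(S num /) = { (, /, num }.
Both contain /, so the two alternatives are not disjoint — LL(1) conflict.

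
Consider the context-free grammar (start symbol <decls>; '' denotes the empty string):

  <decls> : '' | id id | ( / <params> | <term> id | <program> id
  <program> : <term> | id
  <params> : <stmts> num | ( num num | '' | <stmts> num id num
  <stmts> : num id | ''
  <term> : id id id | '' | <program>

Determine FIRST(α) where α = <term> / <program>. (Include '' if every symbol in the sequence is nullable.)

Add FIRST(<term>)\{''} = { id }; <term> is nullable, continue.
/ is a terminal; add {/} and stop.

{ /, id }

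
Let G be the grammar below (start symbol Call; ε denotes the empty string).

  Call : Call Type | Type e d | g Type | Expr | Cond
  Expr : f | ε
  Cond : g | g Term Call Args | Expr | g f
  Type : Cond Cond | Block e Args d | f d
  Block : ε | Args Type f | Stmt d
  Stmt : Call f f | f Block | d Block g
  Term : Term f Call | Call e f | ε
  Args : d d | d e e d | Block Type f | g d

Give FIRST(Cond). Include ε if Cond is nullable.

Cond : g contributes {g}.
Cond : g Term Call Args contributes {g}.
From Cond : Expr: add FIRST(Expr) = { f, ε } (including ε since Expr is nullable).
Cond : g f contributes {g}.
Union: FIRST(Cond) = { f, g, ε }.

{ f, g, ε }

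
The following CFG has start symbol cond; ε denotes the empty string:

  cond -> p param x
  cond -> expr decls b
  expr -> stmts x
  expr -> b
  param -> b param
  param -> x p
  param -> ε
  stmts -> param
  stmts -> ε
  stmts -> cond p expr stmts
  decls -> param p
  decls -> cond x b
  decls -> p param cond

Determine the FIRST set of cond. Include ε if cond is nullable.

{ b, p, x }

cond -> p param x contributes {p}.
From cond -> expr decls b: add FIRST(expr) = { b, p, x }.
Union: FIRST(cond) = { b, p, x }.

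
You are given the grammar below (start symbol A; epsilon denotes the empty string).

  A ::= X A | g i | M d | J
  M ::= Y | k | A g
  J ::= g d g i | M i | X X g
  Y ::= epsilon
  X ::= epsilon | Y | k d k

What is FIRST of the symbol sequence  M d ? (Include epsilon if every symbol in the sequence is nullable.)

Add FIRST(M)\{epsilon} = { d, g, i, k }; M is nullable, continue.
d is a terminal; add {d} and stop.

{ d, g, i, k }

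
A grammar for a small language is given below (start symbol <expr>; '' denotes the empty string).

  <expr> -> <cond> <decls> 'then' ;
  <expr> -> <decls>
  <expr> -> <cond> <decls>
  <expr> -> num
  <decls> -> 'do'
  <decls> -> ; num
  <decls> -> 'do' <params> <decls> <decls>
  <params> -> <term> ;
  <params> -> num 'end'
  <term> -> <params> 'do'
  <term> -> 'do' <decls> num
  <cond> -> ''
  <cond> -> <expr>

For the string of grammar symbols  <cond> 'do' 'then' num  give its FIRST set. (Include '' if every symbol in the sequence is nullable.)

Add FIRST(<cond>)\{''} = { 'do', ;, num }; <cond> is nullable, continue.
'do' is a terminal; add {'do'} and stop.

{ 'do', ;, num }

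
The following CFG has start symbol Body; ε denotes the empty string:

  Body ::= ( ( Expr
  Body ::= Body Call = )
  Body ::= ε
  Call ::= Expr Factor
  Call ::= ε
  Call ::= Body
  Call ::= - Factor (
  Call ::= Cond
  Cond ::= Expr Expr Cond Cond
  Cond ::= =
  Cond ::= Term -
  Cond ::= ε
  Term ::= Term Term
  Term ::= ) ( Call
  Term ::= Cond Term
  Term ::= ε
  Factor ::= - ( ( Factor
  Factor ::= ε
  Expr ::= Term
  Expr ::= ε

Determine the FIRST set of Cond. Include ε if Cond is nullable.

From Cond ::= Expr Expr Cond Cond: Expr, Expr, Cond, Cond nullable, take FIRST(Expr) ∪ FIRST(Expr) ∪ FIRST(Cond) ∪ FIRST(Cond) = { ), -, = }; also ε since the whole RHS is nullable.
Cond ::= = contributes {=}.
From Cond ::= Term -: Term nullable, take FIRST(Term) ∪ {-} = { ), -, = }.
Cond ::= ε contributes ε.
Union: FIRST(Cond) = { ), -, =, ε }.

{ ), -, =, ε }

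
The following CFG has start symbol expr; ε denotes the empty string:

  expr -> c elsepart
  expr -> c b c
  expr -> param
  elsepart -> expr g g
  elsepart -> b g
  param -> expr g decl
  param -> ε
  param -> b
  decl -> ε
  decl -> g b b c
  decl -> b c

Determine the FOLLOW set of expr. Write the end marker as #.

expr is the start symbol, so # ∈ FOLLOW(expr).
In elsepart -> expr g g: add FIRST(g g) = { g }.
In param -> expr g decl: add FIRST(g decl) = { g }.
Union: FOLLOW(expr) = { #, g }.

{ #, g }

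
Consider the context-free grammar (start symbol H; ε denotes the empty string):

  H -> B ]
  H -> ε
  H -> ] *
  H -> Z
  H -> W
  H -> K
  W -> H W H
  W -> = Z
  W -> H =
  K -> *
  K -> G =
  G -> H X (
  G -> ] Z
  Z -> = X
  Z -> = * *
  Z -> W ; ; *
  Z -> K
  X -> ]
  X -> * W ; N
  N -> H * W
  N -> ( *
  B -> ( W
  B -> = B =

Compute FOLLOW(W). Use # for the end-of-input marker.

{ #, (, *, ;, =, ] }

In H -> W: W is at the end, add FOLLOW(H) = { #, (, *, ;, =, ] }.
In W -> H W H: add FIRST(H)\{ε} = { (, *, =, ] }.
  Since H is nullable, also add FOLLOW(W) = { #, (, *, ;, =, ] }.
In Z -> W ; ; *: add FIRST(; ; *) = { ; }.
In X -> * W ; N: add FIRST(; N) = { ; }.
In N -> H * W: W is at the end, add FOLLOW(N) = { #, (, *, ;, =, ] }.
In B -> ( W: W is at the end, add FOLLOW(B) = { =, ] }.
Union: FOLLOW(W) = { #, (, *, ;, =, ] }.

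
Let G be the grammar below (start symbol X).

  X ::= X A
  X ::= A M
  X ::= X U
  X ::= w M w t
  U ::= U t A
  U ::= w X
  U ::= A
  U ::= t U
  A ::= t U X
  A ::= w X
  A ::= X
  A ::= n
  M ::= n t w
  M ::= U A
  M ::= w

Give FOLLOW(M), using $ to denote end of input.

In X ::= A M: M is at the end, add FOLLOW(X) = { $, n, t, w }.
In X ::= w M w t: add FIRST(w t) = { w }.
Union: FOLLOW(M) = { $, n, t, w }.

{ $, n, t, w }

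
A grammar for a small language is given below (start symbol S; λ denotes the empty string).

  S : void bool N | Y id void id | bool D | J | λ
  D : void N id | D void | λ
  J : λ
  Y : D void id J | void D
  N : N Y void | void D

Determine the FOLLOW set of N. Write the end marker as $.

In S : void bool N: N is at the end, add FOLLOW(S) = { $ }.
In D : void N id: add FIRST(id) = { id }.
In N : N Y void: add FIRST(Y void) = { void }.
Union: FOLLOW(N) = { $, id, void }.

{ $, id, void }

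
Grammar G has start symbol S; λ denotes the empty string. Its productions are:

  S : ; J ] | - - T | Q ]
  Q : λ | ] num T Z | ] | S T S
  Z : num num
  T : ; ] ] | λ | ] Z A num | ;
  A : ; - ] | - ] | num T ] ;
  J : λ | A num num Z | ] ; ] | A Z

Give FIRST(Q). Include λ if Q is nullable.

{ -, ;, ], λ }

Q : λ contributes λ.
Q : ] num T Z contributes {]}.
Q : ] contributes {]}.
From Q : S T S: add FIRST(S) = { -, ;, ] }.
Union: FIRST(Q) = { -, ;, ], λ }.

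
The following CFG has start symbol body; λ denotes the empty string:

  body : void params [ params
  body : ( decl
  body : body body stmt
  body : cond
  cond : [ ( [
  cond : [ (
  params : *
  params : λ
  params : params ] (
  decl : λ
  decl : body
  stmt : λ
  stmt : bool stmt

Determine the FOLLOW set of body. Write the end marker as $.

{ $, (, [, bool, void }

body is the start symbol, so $ ∈ FOLLOW(body).
In body : body body stmt: add FIRST(body stmt) = { (, [, void }.
In body : body body stmt: add FIRST(stmt)\{λ} = { bool }.
  Since stmt is nullable, also add FOLLOW(body) = { $, (, [, bool, void }.
In decl : body: body is at the end, add FOLLOW(decl) = { $, (, [, bool, void }.
Union: FOLLOW(body) = { $, (, [, bool, void }.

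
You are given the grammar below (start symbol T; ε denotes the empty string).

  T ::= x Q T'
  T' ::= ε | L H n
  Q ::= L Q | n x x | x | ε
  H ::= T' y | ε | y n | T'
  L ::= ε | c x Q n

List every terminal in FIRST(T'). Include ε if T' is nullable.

T' ::= ε contributes ε.
From T' ::= L H n: L, H nullable, take FIRST(L) ∪ FIRST(H) ∪ {n} = { c, n, y }.
Union: FIRST(T') = { c, n, y, ε }.

{ c, n, y, ε }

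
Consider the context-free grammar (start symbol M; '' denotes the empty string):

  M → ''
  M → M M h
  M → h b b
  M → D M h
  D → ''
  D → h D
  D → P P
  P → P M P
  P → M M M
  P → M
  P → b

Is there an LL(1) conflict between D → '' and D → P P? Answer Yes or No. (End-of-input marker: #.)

FIRST('') = { '' } and FIRST(P P) = { b, h, '' }.
Both alternatives are nullable, violating the LL(1) condition.

Yes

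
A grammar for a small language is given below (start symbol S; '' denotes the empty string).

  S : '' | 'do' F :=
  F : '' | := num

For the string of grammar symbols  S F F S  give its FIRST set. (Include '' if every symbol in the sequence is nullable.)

Add FIRST(S)\{''} = { 'do' }; S is nullable, continue.
Add FIRST(F)\{''} = { := }; F is nullable, continue.
Add FIRST(F)\{''} = { := }; F is nullable, continue.
Add FIRST(S)\{''} = { 'do' }; S is nullable, continue.
Every symbol is nullable, so include ''.

{ 'do', :=, '' }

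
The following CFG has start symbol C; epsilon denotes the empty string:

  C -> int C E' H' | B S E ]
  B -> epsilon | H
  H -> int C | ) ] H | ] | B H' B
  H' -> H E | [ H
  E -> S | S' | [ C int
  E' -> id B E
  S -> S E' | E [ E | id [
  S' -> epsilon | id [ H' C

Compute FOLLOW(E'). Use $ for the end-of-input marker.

In C -> int C E' H': add FIRST(H') = { ), [, ], int }.
In S -> S E': E' is at the end, add FOLLOW(S) = { $, ), [, ], id, int }.
Union: FOLLOW(E') = { $, ), [, ], id, int }.

{ $, ), [, ], id, int }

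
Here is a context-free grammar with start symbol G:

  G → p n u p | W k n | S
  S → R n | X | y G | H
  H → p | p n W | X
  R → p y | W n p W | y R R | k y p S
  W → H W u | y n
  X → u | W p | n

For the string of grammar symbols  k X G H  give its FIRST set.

k is a terminal; add {k} and stop.

{ k }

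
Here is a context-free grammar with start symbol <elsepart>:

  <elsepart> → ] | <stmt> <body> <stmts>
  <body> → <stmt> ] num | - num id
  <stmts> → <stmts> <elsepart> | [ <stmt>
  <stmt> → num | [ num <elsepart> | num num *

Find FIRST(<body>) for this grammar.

{ -, [, num }

From <body> → <stmt> ] num: add FIRST(<stmt>) = { [, num }.
<body> → - num id contributes {-}.
Union: FIRST(<body>) = { -, [, num }.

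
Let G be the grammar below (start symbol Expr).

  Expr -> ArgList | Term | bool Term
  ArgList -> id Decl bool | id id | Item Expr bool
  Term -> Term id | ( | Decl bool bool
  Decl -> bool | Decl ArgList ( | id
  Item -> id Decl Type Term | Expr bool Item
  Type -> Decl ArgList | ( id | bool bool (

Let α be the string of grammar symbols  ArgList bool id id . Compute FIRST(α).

{ (, bool, id }

Add FIRST(ArgList) = { (, bool, id }; ArgList is not nullable, stop.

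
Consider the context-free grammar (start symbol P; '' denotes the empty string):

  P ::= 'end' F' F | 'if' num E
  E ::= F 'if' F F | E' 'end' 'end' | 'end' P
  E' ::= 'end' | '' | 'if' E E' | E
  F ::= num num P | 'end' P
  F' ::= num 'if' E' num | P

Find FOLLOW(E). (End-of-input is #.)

{ #, 'end', 'if', num }

In P ::= 'if' num E: E is at the end, add FOLLOW(P) = { #, 'end', 'if', num }.
In E' ::= 'if' E E': add FIRST(E')\{''} = { 'end', 'if', num }.
  Since E' is nullable, also add FOLLOW(E') = { 'end', num }.
In E' ::= E: E is at the end, add FOLLOW(E') = { 'end', num }.
Union: FOLLOW(E) = { #, 'end', 'if', num }.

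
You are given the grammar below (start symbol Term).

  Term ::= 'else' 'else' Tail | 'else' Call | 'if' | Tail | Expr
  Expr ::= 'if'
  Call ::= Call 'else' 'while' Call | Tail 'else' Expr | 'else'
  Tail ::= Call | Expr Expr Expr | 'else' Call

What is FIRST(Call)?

From Call ::= Call 'else' 'while' Call: add FIRST(Call) = { 'else', 'if' }.
From Call ::= Tail 'else' Expr: add FIRST(Tail) = { 'else', 'if' }.
Call ::= 'else' contributes {'else'}.
Union: FIRST(Call) = { 'else', 'if' }.

{ 'else', 'if' }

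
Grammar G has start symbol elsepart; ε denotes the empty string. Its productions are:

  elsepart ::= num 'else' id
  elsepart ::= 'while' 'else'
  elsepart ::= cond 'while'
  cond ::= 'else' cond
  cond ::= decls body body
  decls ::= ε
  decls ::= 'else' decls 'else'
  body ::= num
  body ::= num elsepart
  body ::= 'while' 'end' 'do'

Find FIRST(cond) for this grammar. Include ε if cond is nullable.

cond ::= 'else' cond contributes {'else'}.
From cond ::= decls body body: decls nullable, take FIRST(decls) ∪ FIRST(body) = { 'else', 'while', num }.
Union: FIRST(cond) = { 'else', 'while', num }.

{ 'else', 'while', num }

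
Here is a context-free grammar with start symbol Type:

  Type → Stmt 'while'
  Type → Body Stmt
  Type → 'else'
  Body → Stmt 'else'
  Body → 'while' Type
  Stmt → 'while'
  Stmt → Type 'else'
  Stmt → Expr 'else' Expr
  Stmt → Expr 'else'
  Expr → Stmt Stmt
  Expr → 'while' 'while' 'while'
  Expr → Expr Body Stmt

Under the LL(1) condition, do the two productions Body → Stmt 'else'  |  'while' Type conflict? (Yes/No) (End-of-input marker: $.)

FIRST(Stmt 'else') = { 'else', 'while' } and FIRST('while' Type) = { 'while' }.
Both contain 'while', so the two alternatives are not disjoint — LL(1) conflict.

Yes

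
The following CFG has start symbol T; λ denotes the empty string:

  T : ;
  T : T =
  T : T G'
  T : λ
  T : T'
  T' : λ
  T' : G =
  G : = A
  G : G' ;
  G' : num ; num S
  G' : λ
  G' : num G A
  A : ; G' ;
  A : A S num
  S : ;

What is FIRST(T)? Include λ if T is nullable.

{ ;, =, num, λ }

T : ; contributes {;}.
From T : T =: T nullable, take FIRST(T) ∪ {=} = { ;, =, num }.
From T : T G': T, G' nullable, take FIRST(T) ∪ FIRST(G') = { ;, =, num }; also λ since the whole RHS is nullable.
T : λ contributes λ.
From T : T': add FIRST(T') = { ;, =, num, λ } (including λ since T' is nullable).
Union: FIRST(T) = { ;, =, num, λ }.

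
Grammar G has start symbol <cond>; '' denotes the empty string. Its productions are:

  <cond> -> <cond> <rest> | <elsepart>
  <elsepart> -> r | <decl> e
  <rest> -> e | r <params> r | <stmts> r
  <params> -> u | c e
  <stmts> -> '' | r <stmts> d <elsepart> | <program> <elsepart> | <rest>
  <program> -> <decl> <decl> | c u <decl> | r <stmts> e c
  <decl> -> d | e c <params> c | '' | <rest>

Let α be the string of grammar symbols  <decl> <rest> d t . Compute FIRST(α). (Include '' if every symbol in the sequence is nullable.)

{ c, d, e, r }

Add FIRST(<decl>)\{''} = { c, d, e, r }; <decl> is nullable, continue.
Add FIRST(<rest>) = { c, d, e, r }; <rest> is not nullable, stop.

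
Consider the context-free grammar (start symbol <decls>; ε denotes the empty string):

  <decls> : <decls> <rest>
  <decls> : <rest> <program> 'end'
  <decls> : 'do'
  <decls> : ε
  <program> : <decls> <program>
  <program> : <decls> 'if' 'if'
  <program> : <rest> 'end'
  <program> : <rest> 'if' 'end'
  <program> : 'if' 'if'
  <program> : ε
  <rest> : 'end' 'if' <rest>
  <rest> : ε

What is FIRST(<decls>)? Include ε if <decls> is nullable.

{ 'do', 'end', 'if', ε }

From <decls> : <decls> <rest>: <decls>, <rest> nullable, take FIRST(<decls>) ∪ FIRST(<rest>) = { 'do', 'end', 'if' }; also ε since the whole RHS is nullable.
From <decls> : <rest> <program> 'end': <rest>, <program> nullable, take FIRST(<rest>) ∪ FIRST(<program>) ∪ {'end'} = { 'do', 'end', 'if' }.
<decls> : 'do' contributes {'do'}.
<decls> : ε contributes ε.
Union: FIRST(<decls>) = { 'do', 'end', 'if', ε }.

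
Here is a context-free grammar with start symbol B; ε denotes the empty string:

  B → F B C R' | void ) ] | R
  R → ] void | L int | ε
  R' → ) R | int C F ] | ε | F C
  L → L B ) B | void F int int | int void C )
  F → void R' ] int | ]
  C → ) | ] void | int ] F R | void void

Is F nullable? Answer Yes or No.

Nullable nonterminals: B, R, R'.
No production of F has an RHS whose symbols are all nullable, so F is not nullable.

No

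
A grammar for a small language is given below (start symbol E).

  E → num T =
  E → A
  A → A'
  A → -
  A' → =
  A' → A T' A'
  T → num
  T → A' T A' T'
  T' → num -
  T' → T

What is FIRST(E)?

{ -, =, num }

E → num T = contributes {num}.
From E → A: add FIRST(A) = { -, = }.
Union: FIRST(E) = { -, =, num }.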